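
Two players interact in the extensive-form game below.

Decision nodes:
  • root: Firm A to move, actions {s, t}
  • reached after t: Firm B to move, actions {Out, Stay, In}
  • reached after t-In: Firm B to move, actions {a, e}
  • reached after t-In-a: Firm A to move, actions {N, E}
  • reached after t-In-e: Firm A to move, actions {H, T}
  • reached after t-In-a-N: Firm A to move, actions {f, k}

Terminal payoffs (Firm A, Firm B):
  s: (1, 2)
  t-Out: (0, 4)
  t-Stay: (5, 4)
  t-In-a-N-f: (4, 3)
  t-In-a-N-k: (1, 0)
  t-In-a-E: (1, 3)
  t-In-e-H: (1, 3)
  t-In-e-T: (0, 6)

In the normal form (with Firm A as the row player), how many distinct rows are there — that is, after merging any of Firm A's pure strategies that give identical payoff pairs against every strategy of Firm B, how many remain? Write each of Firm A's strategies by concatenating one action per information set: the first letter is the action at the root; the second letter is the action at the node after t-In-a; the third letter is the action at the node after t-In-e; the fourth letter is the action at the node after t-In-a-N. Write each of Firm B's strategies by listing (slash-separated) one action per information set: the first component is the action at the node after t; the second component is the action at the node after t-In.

Firm A has 16 pure strategies: sNHf, sNHk, sNTf, sNTk, sEHf, sEHk, sETf, sETk, tNHf, tNHk, tNTf, tNTk, tEHf, tEHk, tETf, tETk. Columns: Out/a, Out/e, Stay/a, Stay/e, In/a, In/e.
{sNHf, sNHk, sNTf, sNTk, sEHf, sEHk, sETf, sETk} → row (1,2) (1,2) (1,2) (1,2) (1,2) (1,2)
{tNHf} → row (0,4) (0,4) (5,4) (5,4) (4,3) (1,3)
{tNHk} → row (0,4) (0,4) (5,4) (5,4) (1,0) (1,3)
{tNTf} → row (0,4) (0,4) (5,4) (5,4) (4,3) (0,6)
{tNTk} → row (0,4) (0,4) (5,4) (5,4) (1,0) (0,6)
{tEHf, tEHk} → row (0,4) (0,4) (5,4) (5,4) (1,3) (1,3)
{tETf, tETk} → row (0,4) (0,4) (5,4) (5,4) (1,3) (0,6)
That's 7 distinct rows out of 16 strategies.

7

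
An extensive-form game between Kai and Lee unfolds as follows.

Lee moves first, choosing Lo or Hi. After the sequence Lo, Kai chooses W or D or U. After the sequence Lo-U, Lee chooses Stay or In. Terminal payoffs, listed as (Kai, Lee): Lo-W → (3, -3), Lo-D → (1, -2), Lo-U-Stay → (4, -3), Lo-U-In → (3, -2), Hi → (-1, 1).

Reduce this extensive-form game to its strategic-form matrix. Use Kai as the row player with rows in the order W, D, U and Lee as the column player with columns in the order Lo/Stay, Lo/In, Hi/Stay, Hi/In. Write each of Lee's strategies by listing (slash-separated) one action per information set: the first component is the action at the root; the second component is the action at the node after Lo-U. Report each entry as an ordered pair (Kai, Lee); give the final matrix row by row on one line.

      Lo/Stay    Lo/In  Hi/Stay    Hi/In
   W   (3,-3)   (3,-3)   (-1,1)   (-1,1)
   D   (1,-2)   (1,-2)   (-1,1)   (-1,1)
   U   (4,-3)   (3,-2)   (-1,1)   (-1,1)

W: (3,-3) (3,-3) (-1,1) (-1,1) | D: (1,-2) (1,-2) (-1,1) (-1,1) | U: (4,-3) (3,-2) (-1,1) (-1,1)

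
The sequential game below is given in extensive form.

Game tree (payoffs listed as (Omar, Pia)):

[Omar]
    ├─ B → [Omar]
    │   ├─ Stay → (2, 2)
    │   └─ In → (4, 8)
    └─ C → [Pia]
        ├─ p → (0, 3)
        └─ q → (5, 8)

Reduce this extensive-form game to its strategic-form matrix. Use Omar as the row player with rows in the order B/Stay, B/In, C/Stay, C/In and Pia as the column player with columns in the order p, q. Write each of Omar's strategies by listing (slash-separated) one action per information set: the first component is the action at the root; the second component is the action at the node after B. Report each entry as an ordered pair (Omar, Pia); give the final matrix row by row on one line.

B/Stay: (2,2) (2,2) | B/In: (4,8) (4,8) | C/Stay: (0,3) (5,8) | C/In: (0,3) (5,8)

Row B/Stay: p→(2,2), q→(2,2)
Row B/In: p→(4,8), q→(4,8)
Row C/Stay: p→(0,3), q→(5,8)
Row C/In: p→(0,3), q→(5,8)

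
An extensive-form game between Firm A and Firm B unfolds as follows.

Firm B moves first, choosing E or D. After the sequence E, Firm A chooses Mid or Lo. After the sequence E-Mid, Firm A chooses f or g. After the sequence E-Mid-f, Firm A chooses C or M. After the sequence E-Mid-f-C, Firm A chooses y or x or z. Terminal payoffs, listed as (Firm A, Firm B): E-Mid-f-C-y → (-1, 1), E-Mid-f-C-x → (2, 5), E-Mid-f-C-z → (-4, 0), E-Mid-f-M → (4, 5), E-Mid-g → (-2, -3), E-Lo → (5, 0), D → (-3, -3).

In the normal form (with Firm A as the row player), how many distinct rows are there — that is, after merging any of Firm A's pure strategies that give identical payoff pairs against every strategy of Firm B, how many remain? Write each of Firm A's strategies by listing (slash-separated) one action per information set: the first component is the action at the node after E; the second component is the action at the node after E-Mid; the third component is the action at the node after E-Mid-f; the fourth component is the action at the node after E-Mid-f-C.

Firm A has 24 pure strategies: Mid/f/C/y, Mid/f/C/x, Mid/f/C/z, Mid/f/M/y, Mid/f/M/x, Mid/f/M/z, Mid/g/C/y, Mid/g/C/x, Mid/g/C/z, Mid/g/M/y, Mid/g/M/x, Mid/g/M/z, Lo/f/C/y, Lo/f/C/x, Lo/f/C/z, Lo/f/M/y, Lo/f/M/x, Lo/f/M/z, Lo/g/C/y, Lo/g/C/x, Lo/g/C/z, Lo/g/M/y, Lo/g/M/x, Lo/g/M/z. Columns: E, D.
{Mid/f/C/y} → row (-1,1) (-3,-3)
{Mid/f/C/x} → row (2,5) (-3,-3)
{Mid/f/C/z} → row (-4,0) (-3,-3)
{Mid/f/M/y, Mid/f/M/x, Mid/f/M/z} → row (4,5) (-3,-3)
{Mid/g/C/y, Mid/g/C/x, Mid/g/C/z, Mid/g/M/y, Mid/g/M/x, Mid/g/M/z} → row (-2,-3) (-3,-3)
{Lo/f/C/y, Lo/f/C/x, Lo/f/C/z, Lo/f/M/y, Lo/f/M/x, Lo/f/M/z, Lo/g/C/y, Lo/g/C/x, Lo/g/C/z, Lo/g/M/y, Lo/g/M/x, Lo/g/M/z} → row (5,0) (-3,-3)
That's 6 distinct rows out of 24 strategies.

6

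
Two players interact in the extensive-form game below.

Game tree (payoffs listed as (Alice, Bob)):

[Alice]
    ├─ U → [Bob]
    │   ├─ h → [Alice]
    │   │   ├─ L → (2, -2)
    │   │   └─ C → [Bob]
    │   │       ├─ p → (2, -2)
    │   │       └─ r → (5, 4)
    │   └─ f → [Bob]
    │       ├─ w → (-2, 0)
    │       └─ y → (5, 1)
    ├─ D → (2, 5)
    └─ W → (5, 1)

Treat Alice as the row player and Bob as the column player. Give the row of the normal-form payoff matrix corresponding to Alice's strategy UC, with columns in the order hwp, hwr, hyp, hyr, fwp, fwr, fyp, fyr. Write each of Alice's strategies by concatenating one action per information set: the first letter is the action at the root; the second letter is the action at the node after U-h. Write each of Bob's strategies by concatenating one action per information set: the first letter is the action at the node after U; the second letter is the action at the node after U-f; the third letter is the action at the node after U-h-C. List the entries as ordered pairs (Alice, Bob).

vs hwp: Alice plays U → Bob plays h at [U] → Alice plays C at [U-h] → Bob plays p at [U-h-C] → (2, -2)
vs hwr: Alice plays U → Bob plays h at [U] → Alice plays C at [U-h] → Bob plays r at [U-h-C] → (5, 4)
vs hyp: Alice plays U → Bob plays h at [U] → Alice plays C at [U-h] → Bob plays p at [U-h-C] → (2, -2)
vs hyr: Alice plays U → Bob plays h at [U] → Alice plays C at [U-h] → Bob plays r at [U-h-C] → (5, 4)
vs fwp: Alice plays U → Bob plays f at [U] → Bob plays w at [U-f] → (-2, 0)
vs fwr: Alice plays U → Bob plays f at [U] → Bob plays w at [U-f] → (-2, 0)
vs fyp: Alice plays U → Bob plays f at [U] → Bob plays y at [U-f] → (5, 1)
vs fyr: Alice plays U → Bob plays f at [U] → Bob plays y at [U-f] → (5, 1)

(2,-2) (5,4) (2,-2) (5,4) (-2,0) (-2,0) (5,1) (5,1)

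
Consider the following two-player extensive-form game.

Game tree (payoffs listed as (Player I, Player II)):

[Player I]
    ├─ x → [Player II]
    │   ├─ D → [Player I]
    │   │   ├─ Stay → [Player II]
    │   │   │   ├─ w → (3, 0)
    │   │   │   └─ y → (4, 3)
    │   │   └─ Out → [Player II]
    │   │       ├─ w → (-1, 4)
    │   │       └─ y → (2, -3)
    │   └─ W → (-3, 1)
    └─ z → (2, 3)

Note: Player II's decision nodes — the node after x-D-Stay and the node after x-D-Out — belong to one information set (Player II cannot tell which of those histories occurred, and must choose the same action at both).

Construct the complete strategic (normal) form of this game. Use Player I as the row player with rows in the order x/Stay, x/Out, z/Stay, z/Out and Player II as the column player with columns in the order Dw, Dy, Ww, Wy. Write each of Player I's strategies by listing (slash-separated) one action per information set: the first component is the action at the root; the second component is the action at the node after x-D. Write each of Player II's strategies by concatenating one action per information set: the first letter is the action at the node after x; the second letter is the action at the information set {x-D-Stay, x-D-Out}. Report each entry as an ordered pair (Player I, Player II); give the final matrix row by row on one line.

Row x/Stay: Dw→(3,0), Dy→(4,3), Ww→(-3,1), Wy→(-3,1)
Row x/Out: Dw→(-1,4), Dy→(2,-3), Ww→(-3,1), Wy→(-3,1)
Row z/Stay: Dw→(2,3), Dy→(2,3), Ww→(2,3), Wy→(2,3)
Row z/Out: Dw→(2,3), Dy→(2,3), Ww→(2,3), Wy→(2,3)

x/Stay: (3,0) (4,3) (-3,1) (-3,1) | x/Out: (-1,4) (2,-3) (-3,1) (-3,1) | z/Stay: (2,3) (2,3) (2,3) (2,3) | z/Out: (2,3) (2,3) (2,3) (2,3)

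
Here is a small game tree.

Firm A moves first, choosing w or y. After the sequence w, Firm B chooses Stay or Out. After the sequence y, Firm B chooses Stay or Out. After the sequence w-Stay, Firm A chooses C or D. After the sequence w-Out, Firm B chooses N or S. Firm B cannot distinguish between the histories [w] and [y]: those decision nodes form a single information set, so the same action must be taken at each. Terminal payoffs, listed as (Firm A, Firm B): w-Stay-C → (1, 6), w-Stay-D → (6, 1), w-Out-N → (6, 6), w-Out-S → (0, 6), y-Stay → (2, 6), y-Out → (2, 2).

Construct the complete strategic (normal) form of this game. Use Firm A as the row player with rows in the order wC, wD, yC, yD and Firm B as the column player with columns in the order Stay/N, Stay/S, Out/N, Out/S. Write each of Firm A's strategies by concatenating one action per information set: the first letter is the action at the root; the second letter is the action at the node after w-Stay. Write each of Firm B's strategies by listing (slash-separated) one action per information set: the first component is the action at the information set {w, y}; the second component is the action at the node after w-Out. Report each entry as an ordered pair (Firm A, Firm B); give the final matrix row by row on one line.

       Stay/N   Stay/S    Out/N    Out/S
  wC    (1,6)    (1,6)    (6,6)    (0,6)
  wD    (6,1)    (6,1)    (6,6)    (0,6)
  yC    (2,6)    (2,6)    (2,2)    (2,2)
  yD    (2,6)    (2,6)    (2,2)    (2,2)

wC: (1,6) (1,6) (6,6) (0,6) | wD: (6,1) (6,1) (6,6) (0,6) | yC: (2,6) (2,6) (2,2) (2,2) | yD: (2,6) (2,6) (2,2) (2,2)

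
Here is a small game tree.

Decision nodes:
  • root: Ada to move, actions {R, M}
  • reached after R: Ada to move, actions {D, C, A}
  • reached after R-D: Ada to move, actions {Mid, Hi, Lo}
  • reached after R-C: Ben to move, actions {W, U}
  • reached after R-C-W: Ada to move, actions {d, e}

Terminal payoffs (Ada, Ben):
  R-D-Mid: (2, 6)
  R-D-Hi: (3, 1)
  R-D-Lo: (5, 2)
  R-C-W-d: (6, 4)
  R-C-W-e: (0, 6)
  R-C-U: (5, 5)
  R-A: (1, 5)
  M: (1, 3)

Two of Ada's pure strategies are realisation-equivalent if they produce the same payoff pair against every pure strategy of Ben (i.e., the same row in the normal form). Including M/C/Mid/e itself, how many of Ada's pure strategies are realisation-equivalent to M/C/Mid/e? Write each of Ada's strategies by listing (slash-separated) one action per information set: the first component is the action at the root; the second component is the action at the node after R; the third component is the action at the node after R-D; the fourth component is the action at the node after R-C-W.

18

Row for M/C/Mid/e (columns W, U): (1,3) (1,3).
Under M/C/Mid/e, Ada's choice at the node after R and at the node after R-D and at the node after R-C-W can never be reached regardless of what Ben does, so varying those choices leaves every outcome unchanged.
Holding the reachable choices fixed and varying the unreachable ones freely already gives 3 × 3 × 2 = 18 equivalent strategies.
No other strategy reproduces this row, so those 18 are the full class: M/D/Mid/d, M/D/Mid/e, M/D/Hi/d, M/D/Hi/e, M/D/Lo/d, M/D/Lo/e, M/C/Mid/d, M/C/Mid/e, M/C/Hi/d, M/C/Hi/e, M/C/Lo/d, M/C/Lo/e, M/A/Mid/d, M/A/Mid/e, M/A/Hi/d, M/A/Hi/e, M/A/Lo/d, M/A/Lo/e.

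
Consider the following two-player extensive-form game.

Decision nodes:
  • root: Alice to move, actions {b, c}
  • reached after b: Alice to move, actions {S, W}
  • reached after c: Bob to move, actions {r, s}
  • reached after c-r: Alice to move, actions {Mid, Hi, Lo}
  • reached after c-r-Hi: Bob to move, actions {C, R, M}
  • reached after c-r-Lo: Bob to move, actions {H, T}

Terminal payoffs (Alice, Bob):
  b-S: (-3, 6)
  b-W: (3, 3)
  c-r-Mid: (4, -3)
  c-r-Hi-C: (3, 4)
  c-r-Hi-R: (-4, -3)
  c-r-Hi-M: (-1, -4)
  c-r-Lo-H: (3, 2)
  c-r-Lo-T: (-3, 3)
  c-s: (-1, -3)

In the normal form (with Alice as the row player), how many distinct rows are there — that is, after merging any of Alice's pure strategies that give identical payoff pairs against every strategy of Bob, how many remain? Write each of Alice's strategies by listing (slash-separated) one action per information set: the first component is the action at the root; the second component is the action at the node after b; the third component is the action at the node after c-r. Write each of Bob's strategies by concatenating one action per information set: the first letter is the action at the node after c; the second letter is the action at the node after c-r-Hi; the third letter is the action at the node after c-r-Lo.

Alice has 12 pure strategies: b/S/Mid, b/S/Hi, b/S/Lo, b/W/Mid, b/W/Hi, b/W/Lo, c/S/Mid, c/S/Hi, c/S/Lo, c/W/Mid, c/W/Hi, c/W/Lo. Columns: rCH, rCT, rRH, rRT, rMH, rMT, sCH, sCT, sRH, sRT, sMH, sMT.
{b/S/Mid, b/S/Hi, b/S/Lo} → row (-3,6) (-3,6) (-3,6) (-3,6) (-3,6) (-3,6) (-3,6) (-3,6) (-3,6) (-3,6) (-3,6) (-3,6)
{b/W/Mid, b/W/Hi, b/W/Lo} → row (3,3) (3,3) (3,3) (3,3) (3,3) (3,3) (3,3) (3,3) (3,3) (3,3) (3,3) (3,3)
{c/S/Mid, c/W/Mid} → row (4,-3) (4,-3) (4,-3) (4,-3) (4,-3) (4,-3) (-1,-3) (-1,-3) (-1,-3) (-1,-3) (-1,-3) (-1,-3)
{c/S/Hi, c/W/Hi} → row (3,4) (3,4) (-4,-3) (-4,-3) (-1,-4) (-1,-4) (-1,-3) (-1,-3) (-1,-3) (-1,-3) (-1,-3) (-1,-3)
{c/S/Lo, c/W/Lo} → row (3,2) (-3,3) (3,2) (-3,3) (3,2) (-3,3) (-1,-3) (-1,-3) (-1,-3) (-1,-3) (-1,-3) (-1,-3)
That's 5 distinct rows out of 12 strategies.

5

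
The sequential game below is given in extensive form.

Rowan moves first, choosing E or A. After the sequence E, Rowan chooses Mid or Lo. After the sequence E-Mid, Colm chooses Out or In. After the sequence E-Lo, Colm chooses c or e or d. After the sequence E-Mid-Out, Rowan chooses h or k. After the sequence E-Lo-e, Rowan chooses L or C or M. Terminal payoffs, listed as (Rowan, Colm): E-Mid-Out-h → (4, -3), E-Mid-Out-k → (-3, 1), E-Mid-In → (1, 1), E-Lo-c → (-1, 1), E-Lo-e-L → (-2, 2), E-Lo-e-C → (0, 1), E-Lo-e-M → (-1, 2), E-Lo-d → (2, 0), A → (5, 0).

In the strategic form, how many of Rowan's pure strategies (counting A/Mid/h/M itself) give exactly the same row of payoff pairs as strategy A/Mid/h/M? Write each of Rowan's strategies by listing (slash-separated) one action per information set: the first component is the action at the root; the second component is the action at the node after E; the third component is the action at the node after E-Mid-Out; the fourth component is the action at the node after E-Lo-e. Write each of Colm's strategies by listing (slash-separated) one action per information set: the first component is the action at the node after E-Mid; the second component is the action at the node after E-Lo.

Row for A/Mid/h/M (columns Out/c, Out/e, Out/d, In/c, In/e, In/d): (5,0) (5,0) (5,0) (5,0) (5,0) (5,0).
Under A/Mid/h/M, Rowan's choice at the node after E and at the node after E-Mid-Out and at the node after E-Lo-e can never be reached regardless of what Colm does, so varying those choices leaves every outcome unchanged.
Holding the reachable choices fixed and varying the unreachable ones freely already gives 2 × 2 × 3 = 12 equivalent strategies.
No other strategy reproduces this row, so those 12 are the full class: A/Mid/h/L, A/Mid/h/C, A/Mid/h/M, A/Mid/k/L, A/Mid/k/C, A/Mid/k/M, A/Lo/h/L, A/Lo/h/C, A/Lo/h/M, A/Lo/k/L, A/Lo/k/C, A/Lo/k/M.

12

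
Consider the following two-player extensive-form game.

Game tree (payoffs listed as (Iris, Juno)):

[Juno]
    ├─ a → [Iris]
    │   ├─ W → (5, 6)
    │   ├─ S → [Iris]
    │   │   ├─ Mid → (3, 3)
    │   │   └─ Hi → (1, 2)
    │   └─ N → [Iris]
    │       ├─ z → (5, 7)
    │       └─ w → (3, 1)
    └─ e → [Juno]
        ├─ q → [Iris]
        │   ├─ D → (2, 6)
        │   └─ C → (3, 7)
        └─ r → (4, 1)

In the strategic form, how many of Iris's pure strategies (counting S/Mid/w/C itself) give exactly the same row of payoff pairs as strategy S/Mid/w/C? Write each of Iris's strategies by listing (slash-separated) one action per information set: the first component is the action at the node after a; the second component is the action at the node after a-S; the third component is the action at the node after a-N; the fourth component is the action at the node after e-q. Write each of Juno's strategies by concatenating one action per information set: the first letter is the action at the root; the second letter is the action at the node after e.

Row for S/Mid/w/C (columns aq, ar, eq, er): (3,3) (3,3) (3,7) (4,1).
Under S/Mid/w/C, Iris's choice at the node after a-N can never be reached regardless of what Juno does, so varying those choices leaves every outcome unchanged.
Holding the reachable choices fixed and varying the unreachable one freely already gives 2 equivalent strategies.
No other strategy reproduces this row, so those 2 are the full class: S/Mid/z/C, S/Mid/w/C.

2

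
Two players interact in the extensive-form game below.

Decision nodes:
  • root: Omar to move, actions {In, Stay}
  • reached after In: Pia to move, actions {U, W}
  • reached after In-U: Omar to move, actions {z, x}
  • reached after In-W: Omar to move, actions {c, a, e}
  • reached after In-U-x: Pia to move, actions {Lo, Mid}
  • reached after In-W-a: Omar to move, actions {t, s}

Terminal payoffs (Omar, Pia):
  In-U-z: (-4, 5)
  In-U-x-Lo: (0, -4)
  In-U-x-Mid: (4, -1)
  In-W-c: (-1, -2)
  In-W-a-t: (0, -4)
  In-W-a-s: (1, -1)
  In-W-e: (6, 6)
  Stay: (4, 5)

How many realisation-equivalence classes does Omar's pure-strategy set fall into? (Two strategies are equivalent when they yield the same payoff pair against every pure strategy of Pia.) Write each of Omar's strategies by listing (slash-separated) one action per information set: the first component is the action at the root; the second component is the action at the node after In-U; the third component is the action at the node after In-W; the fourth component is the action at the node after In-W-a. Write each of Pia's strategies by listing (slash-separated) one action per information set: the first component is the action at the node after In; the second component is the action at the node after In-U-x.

9

Omar has 24 pure strategies: In/z/c/t, In/z/c/s, In/z/a/t, In/z/a/s, In/z/e/t, In/z/e/s, In/x/c/t, In/x/c/s, In/x/a/t, In/x/a/s, In/x/e/t, In/x/e/s, Stay/z/c/t, Stay/z/c/s, Stay/z/a/t, Stay/z/a/s, Stay/z/e/t, Stay/z/e/s, Stay/x/c/t, Stay/x/c/s, Stay/x/a/t, Stay/x/a/s, Stay/x/e/t, Stay/x/e/s. Columns: U/Lo, U/Mid, W/Lo, W/Mid.
{In/z/c/t, In/z/c/s} → row (-4,5) (-4,5) (-1,-2) (-1,-2)
{In/z/a/t} → row (-4,5) (-4,5) (0,-4) (0,-4)
{In/z/a/s} → row (-4,5) (-4,5) (1,-1) (1,-1)
{In/z/e/t, In/z/e/s} → row (-4,5) (-4,5) (6,6) (6,6)
{In/x/c/t, In/x/c/s} → row (0,-4) (4,-1) (-1,-2) (-1,-2)
{In/x/a/t} → row (0,-4) (4,-1) (0,-4) (0,-4)
{In/x/a/s} → row (0,-4) (4,-1) (1,-1) (1,-1)
{In/x/e/t, In/x/e/s} → row (0,-4) (4,-1) (6,6) (6,6)
{Stay/z/c/t, Stay/z/c/s, Stay/z/a/t, Stay/z/a/s, Stay/z/e/t, Stay/z/e/s, Stay/x/c/t, Stay/x/c/s, Stay/x/a/t, Stay/x/a/s, Stay/x/e/t, Stay/x/e/s} → row (4,5) (4,5) (4,5) (4,5)
That's 9 distinct rows out of 24 strategies.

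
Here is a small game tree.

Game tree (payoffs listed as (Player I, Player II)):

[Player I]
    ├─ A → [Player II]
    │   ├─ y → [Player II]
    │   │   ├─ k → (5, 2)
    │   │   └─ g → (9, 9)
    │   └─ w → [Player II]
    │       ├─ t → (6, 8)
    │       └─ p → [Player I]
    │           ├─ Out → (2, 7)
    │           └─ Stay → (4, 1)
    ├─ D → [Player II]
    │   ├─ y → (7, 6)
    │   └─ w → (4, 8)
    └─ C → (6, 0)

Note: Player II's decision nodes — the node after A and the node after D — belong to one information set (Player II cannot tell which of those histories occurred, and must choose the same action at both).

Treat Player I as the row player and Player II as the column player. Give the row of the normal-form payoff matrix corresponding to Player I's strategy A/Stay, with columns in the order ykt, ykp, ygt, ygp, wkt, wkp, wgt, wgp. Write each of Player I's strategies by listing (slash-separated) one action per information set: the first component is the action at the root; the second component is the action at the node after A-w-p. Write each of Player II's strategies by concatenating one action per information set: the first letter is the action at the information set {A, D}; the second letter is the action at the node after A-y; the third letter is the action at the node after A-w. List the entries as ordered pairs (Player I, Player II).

(5,2) (5,2) (9,9) (9,9) (6,8) (4,1) (6,8) (4,1)

vs ykt: Player I plays A → Player II plays y at [A] → Player II plays k at [A-y] → (5, 2)
vs ykp: Player I plays A → Player II plays y at [A] → Player II plays k at [A-y] → (5, 2)
vs ygt: Player I plays A → Player II plays y at [A] → Player II plays g at [A-y] → (9, 9)
vs ygp: Player I plays A → Player II plays y at [A] → Player II plays g at [A-y] → (9, 9)
vs wkt: Player I plays A → Player II plays w at [A] → Player II plays t at [A-w] → (6, 8)
vs wkp: Player I plays A → Player II plays w at [A] → Player II plays p at [A-w] → Player I plays Stay at [A-w-p] → (4, 1)
vs wgt: Player I plays A → Player II plays w at [A] → Player II plays t at [A-w] → (6, 8)
vs wgp: Player I plays A → Player II plays w at [A] → Player II plays p at [A-w] → Player I plays Stay at [A-w-p] → (4, 1)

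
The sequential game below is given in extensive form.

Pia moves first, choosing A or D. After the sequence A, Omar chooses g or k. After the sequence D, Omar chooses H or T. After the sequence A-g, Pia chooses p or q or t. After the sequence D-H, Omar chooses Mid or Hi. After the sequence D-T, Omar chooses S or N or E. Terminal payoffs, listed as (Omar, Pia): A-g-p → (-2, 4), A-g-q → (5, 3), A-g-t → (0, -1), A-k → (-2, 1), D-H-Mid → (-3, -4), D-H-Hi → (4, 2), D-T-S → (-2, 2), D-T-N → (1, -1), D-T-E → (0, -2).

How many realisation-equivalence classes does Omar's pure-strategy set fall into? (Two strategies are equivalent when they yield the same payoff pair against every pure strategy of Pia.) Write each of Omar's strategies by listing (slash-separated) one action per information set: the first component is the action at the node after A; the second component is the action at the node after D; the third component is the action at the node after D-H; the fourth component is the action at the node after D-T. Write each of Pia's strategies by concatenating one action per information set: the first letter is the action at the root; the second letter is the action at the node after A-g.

Omar has 24 pure strategies: g/H/Mid/S, g/H/Mid/N, g/H/Mid/E, g/H/Hi/S, g/H/Hi/N, g/H/Hi/E, g/T/Mid/S, g/T/Mid/N, g/T/Mid/E, g/T/Hi/S, g/T/Hi/N, g/T/Hi/E, k/H/Mid/S, k/H/Mid/N, k/H/Mid/E, k/H/Hi/S, k/H/Hi/N, k/H/Hi/E, k/T/Mid/S, k/T/Mid/N, k/T/Mid/E, k/T/Hi/S, k/T/Hi/N, k/T/Hi/E. Columns: Ap, Aq, At, Dp, Dq, Dt.
{g/H/Mid/S, g/H/Mid/N, g/H/Mid/E} → row (-2,4) (5,3) (0,-1) (-3,-4) (-3,-4) (-3,-4)
{g/H/Hi/S, g/H/Hi/N, g/H/Hi/E} → row (-2,4) (5,3) (0,-1) (4,2) (4,2) (4,2)
{g/T/Mid/S, g/T/Hi/S} → row (-2,4) (5,3) (0,-1) (-2,2) (-2,2) (-2,2)
{g/T/Mid/N, g/T/Hi/N} → row (-2,4) (5,3) (0,-1) (1,-1) (1,-1) (1,-1)
{g/T/Mid/E, g/T/Hi/E} → row (-2,4) (5,3) (0,-1) (0,-2) (0,-2) (0,-2)
{k/H/Mid/S, k/H/Mid/N, k/H/Mid/E} → row (-2,1) (-2,1) (-2,1) (-3,-4) (-3,-4) (-3,-4)
{k/H/Hi/S, k/H/Hi/N, k/H/Hi/E} → row (-2,1) (-2,1) (-2,1) (4,2) (4,2) (4,2)
{k/T/Mid/S, k/T/Hi/S} → row (-2,1) (-2,1) (-2,1) (-2,2) (-2,2) (-2,2)
{k/T/Mid/N, k/T/Hi/N} → row (-2,1) (-2,1) (-2,1) (1,-1) (1,-1) (1,-1)
{k/T/Mid/E, k/T/Hi/E} → row (-2,1) (-2,1) (-2,1) (0,-2) (0,-2) (0,-2)
That's 10 distinct rows out of 24 strategies.

10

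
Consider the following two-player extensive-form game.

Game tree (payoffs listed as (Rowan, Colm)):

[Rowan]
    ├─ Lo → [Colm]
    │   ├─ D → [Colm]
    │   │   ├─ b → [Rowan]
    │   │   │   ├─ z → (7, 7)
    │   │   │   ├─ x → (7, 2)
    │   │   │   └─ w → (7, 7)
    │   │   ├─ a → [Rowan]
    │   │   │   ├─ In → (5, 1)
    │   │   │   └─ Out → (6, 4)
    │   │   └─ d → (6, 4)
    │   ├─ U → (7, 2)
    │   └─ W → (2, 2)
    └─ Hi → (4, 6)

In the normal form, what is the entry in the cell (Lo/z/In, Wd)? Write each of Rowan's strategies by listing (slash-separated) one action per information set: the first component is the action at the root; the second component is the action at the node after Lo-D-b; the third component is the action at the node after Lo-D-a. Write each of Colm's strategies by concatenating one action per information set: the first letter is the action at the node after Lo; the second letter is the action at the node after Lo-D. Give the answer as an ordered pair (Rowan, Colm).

Trace the play path from the root:
  Rowan plays Lo
  Colm plays W at [Lo]
→ terminal payoff (2, 2).
(Rowan's choice at the node after Lo-D-b is never reached on this path, so it doesn't affect the outcome.)

(2, 2)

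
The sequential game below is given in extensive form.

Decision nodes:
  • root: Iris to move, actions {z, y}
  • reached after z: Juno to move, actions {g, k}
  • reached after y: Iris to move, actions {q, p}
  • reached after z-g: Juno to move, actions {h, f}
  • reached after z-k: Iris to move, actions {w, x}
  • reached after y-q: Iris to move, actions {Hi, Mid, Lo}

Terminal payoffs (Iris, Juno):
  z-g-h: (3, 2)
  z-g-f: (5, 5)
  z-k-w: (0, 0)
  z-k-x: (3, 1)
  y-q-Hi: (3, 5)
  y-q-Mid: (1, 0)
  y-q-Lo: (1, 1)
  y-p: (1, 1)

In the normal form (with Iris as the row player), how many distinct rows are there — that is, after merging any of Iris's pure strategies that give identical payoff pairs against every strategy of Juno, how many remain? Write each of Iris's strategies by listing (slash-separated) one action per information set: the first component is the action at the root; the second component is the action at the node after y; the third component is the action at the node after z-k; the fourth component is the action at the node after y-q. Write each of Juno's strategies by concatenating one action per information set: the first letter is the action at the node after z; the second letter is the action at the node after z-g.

Iris has 24 pure strategies: z/q/w/Hi, z/q/w/Mid, z/q/w/Lo, z/q/x/Hi, z/q/x/Mid, z/q/x/Lo, z/p/w/Hi, z/p/w/Mid, z/p/w/Lo, z/p/x/Hi, z/p/x/Mid, z/p/x/Lo, y/q/w/Hi, y/q/w/Mid, y/q/w/Lo, y/q/x/Hi, y/q/x/Mid, y/q/x/Lo, y/p/w/Hi, y/p/w/Mid, y/p/w/Lo, y/p/x/Hi, y/p/x/Mid, y/p/x/Lo. Columns: gh, gf, kh, kf.
{z/q/w/Hi, z/q/w/Mid, z/q/w/Lo, z/p/w/Hi, z/p/w/Mid, z/p/w/Lo} → row (3,2) (5,5) (0,0) (0,0)
{z/q/x/Hi, z/q/x/Mid, z/q/x/Lo, z/p/x/Hi, z/p/x/Mid, z/p/x/Lo} → row (3,2) (5,5) (3,1) (3,1)
{y/q/w/Hi, y/q/x/Hi} → row (3,5) (3,5) (3,5) (3,5)
{y/q/w/Mid, y/q/x/Mid} → row (1,0) (1,0) (1,0) (1,0)
{y/q/w/Lo, y/q/x/Lo, y/p/w/Hi, y/p/w/Mid, y/p/w/Lo, y/p/x/Hi, y/p/x/Mid, y/p/x/Lo} → row (1,1) (1,1) (1,1) (1,1)
That's 5 distinct rows out of 24 strategies.

5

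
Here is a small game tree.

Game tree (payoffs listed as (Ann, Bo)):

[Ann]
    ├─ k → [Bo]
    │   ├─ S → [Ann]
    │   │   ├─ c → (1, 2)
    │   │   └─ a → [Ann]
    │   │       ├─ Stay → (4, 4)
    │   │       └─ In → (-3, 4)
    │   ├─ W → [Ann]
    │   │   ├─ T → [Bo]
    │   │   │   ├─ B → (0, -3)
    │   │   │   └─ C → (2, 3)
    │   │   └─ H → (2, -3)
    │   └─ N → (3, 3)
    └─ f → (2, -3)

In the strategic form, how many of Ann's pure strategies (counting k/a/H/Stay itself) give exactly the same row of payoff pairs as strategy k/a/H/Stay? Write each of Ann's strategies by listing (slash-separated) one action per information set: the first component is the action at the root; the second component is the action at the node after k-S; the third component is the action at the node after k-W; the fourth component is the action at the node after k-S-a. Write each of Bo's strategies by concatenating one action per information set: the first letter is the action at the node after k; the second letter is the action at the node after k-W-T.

1

Row for k/a/H/Stay (columns SB, SC, WB, WC, NB, NC): (4,4) (4,4) (2,-3) (2,-3) (3,3) (3,3).
Every one of Ann's information sets is on the play path for some reply by Bo when Ann follows k/a/H/Stay.
Changing the action at any of them therefore changes at least one column, so only k/a/H/Stay itself gives this row.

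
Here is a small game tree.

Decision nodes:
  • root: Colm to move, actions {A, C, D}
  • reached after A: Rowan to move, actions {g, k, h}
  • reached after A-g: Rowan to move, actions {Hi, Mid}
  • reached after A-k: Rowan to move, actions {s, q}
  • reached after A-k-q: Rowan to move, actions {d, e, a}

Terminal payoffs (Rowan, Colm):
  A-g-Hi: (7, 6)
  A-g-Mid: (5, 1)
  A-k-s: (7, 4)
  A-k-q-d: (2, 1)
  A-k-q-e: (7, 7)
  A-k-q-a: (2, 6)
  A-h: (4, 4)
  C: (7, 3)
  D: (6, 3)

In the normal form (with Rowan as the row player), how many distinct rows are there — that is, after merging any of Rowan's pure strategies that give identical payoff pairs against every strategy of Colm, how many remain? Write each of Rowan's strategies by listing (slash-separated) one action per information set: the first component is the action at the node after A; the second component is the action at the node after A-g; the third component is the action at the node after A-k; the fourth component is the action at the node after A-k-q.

7

Rowan has 36 pure strategies: g/Hi/s/d, g/Hi/s/e, g/Hi/s/a, g/Hi/q/d, g/Hi/q/e, g/Hi/q/a, g/Mid/s/d, g/Mid/s/e, g/Mid/s/a, g/Mid/q/d, g/Mid/q/e, g/Mid/q/a, k/Hi/s/d, k/Hi/s/e, k/Hi/s/a, k/Hi/q/d, k/Hi/q/e, k/Hi/q/a, k/Mid/s/d, k/Mid/s/e, k/Mid/s/a, k/Mid/q/d, k/Mid/q/e, k/Mid/q/a, h/Hi/s/d, h/Hi/s/e, h/Hi/s/a, h/Hi/q/d, h/Hi/q/e, h/Hi/q/a, h/Mid/s/d, h/Mid/s/e, h/Mid/s/a, h/Mid/q/d, h/Mid/q/e, h/Mid/q/a. Columns: A, C, D.
{g/Hi/s/d, g/Hi/s/e, g/Hi/s/a, g/Hi/q/d, g/Hi/q/e, g/Hi/q/a} → row (7,6) (7,3) (6,3)
{g/Mid/s/d, g/Mid/s/e, g/Mid/s/a, g/Mid/q/d, g/Mid/q/e, g/Mid/q/a} → row (5,1) (7,3) (6,3)
{k/Hi/s/d, k/Hi/s/e, k/Hi/s/a, k/Mid/s/d, k/Mid/s/e, k/Mid/s/a} → row (7,4) (7,3) (6,3)
{k/Hi/q/d, k/Mid/q/d} → row (2,1) (7,3) (6,3)
{k/Hi/q/e, k/Mid/q/e} → row (7,7) (7,3) (6,3)
{k/Hi/q/a, k/Mid/q/a} → row (2,6) (7,3) (6,3)
{h/Hi/s/d, h/Hi/s/e, h/Hi/s/a, h/Hi/q/d, h/Hi/q/e, h/Hi/q/a, h/Mid/s/d, h/Mid/s/e, h/Mid/s/a, h/Mid/q/d, h/Mid/q/e, h/Mid/q/a} → row (4,4) (7,3) (6,3)
That's 7 distinct rows out of 36 strategies.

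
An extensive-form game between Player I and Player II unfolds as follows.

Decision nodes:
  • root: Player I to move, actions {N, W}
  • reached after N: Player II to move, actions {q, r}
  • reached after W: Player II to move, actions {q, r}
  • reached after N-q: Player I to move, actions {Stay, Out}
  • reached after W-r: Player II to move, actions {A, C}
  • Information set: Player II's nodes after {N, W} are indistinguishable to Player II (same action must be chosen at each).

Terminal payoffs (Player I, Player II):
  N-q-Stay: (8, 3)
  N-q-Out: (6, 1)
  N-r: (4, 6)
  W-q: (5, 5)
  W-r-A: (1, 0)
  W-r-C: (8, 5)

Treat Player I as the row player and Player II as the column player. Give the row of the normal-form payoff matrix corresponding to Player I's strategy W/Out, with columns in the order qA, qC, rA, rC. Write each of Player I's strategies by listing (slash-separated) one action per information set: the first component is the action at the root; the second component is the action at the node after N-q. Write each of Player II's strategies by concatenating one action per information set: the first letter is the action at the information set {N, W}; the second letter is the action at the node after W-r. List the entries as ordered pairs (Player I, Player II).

(5,5) (5,5) (1,0) (8,5)

vs qA: Player I plays W → Player II plays q at [W] → (5, 5)
vs qC: Player I plays W → Player II plays q at [W] → (5, 5)
vs rA: Player I plays W → Player II plays r at [W] → Player II plays A at [W-r] → (1, 0)
vs rC: Player I plays W → Player II plays r at [W] → Player II plays C at [W-r] → (8, 5)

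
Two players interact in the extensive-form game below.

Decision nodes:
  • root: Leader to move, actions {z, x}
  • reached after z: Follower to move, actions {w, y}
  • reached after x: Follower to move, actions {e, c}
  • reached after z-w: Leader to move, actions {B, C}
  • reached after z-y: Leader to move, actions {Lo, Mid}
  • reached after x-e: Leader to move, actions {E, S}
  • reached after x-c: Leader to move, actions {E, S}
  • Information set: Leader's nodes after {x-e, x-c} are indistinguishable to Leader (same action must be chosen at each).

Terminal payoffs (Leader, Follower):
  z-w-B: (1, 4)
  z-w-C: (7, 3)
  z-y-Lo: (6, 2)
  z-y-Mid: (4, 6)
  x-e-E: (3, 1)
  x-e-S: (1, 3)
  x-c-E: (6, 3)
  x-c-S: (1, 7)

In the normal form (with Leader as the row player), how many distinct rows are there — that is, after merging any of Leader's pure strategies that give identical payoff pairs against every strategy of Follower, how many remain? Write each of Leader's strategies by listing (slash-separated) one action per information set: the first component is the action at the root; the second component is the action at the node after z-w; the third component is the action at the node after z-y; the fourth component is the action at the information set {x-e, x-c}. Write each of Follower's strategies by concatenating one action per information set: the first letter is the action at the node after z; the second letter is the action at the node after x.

6

Leader has 16 pure strategies: z/B/Lo/E, z/B/Lo/S, z/B/Mid/E, z/B/Mid/S, z/C/Lo/E, z/C/Lo/S, z/C/Mid/E, z/C/Mid/S, x/B/Lo/E, x/B/Lo/S, x/B/Mid/E, x/B/Mid/S, x/C/Lo/E, x/C/Lo/S, x/C/Mid/E, x/C/Mid/S. Columns: we, wc, ye, yc.
{z/B/Lo/E, z/B/Lo/S} → row (1,4) (1,4) (6,2) (6,2)
{z/B/Mid/E, z/B/Mid/S} → row (1,4) (1,4) (4,6) (4,6)
{z/C/Lo/E, z/C/Lo/S} → row (7,3) (7,3) (6,2) (6,2)
{z/C/Mid/E, z/C/Mid/S} → row (7,3) (7,3) (4,6) (4,6)
{x/B/Lo/E, x/B/Mid/E, x/C/Lo/E, x/C/Mid/E} → row (3,1) (6,3) (3,1) (6,3)
{x/B/Lo/S, x/B/Mid/S, x/C/Lo/S, x/C/Mid/S} → row (1,3) (1,7) (1,3) (1,7)
That's 6 distinct rows out of 16 strategies.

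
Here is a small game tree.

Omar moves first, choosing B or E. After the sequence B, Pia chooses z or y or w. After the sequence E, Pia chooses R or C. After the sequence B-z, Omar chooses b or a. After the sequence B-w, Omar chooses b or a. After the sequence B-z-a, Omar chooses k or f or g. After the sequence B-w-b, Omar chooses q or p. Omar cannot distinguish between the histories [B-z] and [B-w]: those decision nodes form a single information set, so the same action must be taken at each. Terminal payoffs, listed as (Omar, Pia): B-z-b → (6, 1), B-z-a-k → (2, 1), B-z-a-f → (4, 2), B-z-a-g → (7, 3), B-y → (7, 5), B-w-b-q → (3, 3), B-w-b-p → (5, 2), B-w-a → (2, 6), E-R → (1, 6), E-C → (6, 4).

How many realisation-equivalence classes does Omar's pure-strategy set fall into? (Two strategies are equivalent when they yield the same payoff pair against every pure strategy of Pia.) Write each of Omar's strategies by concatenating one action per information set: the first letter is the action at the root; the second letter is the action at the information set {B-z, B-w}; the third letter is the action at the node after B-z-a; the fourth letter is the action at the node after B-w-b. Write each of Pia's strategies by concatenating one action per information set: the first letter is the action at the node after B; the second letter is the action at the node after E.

6

Omar has 24 pure strategies: Bbkq, Bbkp, Bbfq, Bbfp, Bbgq, Bbgp, Bakq, Bakp, Bafq, Bafp, Bagq, Bagp, Ebkq, Ebkp, Ebfq, Ebfp, Ebgq, Ebgp, Eakq, Eakp, Eafq, Eafp, Eagq, Eagp. Columns: zR, zC, yR, yC, wR, wC.
{Bbkq, Bbfq, Bbgq} → row (6,1) (6,1) (7,5) (7,5) (3,3) (3,3)
{Bbkp, Bbfp, Bbgp} → row (6,1) (6,1) (7,5) (7,5) (5,2) (5,2)
{Bakq, Bakp} → row (2,1) (2,1) (7,5) (7,5) (2,6) (2,6)
{Bafq, Bafp} → row (4,2) (4,2) (7,5) (7,5) (2,6) (2,6)
{Bagq, Bagp} → row (7,3) (7,3) (7,5) (7,5) (2,6) (2,6)
{Ebkq, Ebkp, Ebfq, Ebfp, Ebgq, Ebgp, Eakq, Eakp, Eafq, Eafp, Eagq, Eagp} → row (1,6) (6,4) (1,6) (6,4) (1,6) (6,4)
That's 6 distinct rows out of 24 strategies.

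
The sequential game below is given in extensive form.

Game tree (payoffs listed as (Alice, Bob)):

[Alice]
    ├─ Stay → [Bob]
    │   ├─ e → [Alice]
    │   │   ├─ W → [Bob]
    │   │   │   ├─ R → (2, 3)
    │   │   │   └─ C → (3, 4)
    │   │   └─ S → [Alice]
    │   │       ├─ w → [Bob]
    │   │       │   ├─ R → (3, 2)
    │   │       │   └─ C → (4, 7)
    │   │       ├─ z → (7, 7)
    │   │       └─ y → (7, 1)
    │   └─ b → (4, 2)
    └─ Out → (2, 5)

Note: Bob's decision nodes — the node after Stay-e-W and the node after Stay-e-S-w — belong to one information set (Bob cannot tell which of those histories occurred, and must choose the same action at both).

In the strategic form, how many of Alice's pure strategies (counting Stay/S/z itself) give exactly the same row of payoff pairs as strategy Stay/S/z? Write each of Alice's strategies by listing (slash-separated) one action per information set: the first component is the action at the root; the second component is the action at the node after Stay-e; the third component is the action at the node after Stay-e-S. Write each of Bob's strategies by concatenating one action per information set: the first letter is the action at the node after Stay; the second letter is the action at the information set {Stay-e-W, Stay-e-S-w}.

Row for Stay/S/z (columns eR, eC, bR, bC): (7,7) (7,7) (4,2) (4,2).
Every one of Alice's information sets is on the play path for some reply by Bob when Alice follows Stay/S/z.
Changing the action at any of them therefore changes at least one column, so only Stay/S/z itself gives this row.

1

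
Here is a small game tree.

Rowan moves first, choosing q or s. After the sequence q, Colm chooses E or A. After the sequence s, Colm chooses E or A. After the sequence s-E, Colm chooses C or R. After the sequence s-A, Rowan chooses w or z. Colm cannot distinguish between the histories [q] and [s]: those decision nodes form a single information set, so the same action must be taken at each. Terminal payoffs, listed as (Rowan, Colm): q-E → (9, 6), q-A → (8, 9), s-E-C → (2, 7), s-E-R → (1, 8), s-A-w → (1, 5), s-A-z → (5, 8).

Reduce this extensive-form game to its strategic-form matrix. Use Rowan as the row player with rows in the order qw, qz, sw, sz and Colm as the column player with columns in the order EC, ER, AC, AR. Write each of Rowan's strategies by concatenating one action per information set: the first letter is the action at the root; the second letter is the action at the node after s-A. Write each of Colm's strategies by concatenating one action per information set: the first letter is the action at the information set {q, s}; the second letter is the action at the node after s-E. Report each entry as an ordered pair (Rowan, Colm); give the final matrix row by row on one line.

Row qw: EC→(9,6), ER→(9,6), AC→(8,9), AR→(8,9)
Row qz: EC→(9,6), ER→(9,6), AC→(8,9), AR→(8,9)
Row sw: EC→(2,7), ER→(1,8), AC→(1,5), AR→(1,5)
Row sz: EC→(2,7), ER→(1,8), AC→(5,8), AR→(5,8)

qw: (9,6) (9,6) (8,9) (8,9) | qz: (9,6) (9,6) (8,9) (8,9) | sw: (2,7) (1,8) (1,5) (1,5) | sz: (2,7) (1,8) (5,8) (5,8)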